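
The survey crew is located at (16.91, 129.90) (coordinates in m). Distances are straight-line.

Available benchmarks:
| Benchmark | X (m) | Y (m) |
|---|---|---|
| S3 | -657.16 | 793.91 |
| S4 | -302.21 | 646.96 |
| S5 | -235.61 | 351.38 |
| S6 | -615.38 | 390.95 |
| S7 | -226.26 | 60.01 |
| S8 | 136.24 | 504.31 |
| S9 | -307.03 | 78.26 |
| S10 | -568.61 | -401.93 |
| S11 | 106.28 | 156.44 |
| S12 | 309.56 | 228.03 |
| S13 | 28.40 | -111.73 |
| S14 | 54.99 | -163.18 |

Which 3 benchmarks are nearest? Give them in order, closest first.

S11, S13, S7

Distances from (16.91, 129.90):
S3: √((-674.07)² + (664.01)²) = √(454370.3649 + 440909.2801) = 946.19 m
S4: √((-319.12)² + (517.06)²) = √(101837.5744 + 267351.0436) = 607.61 m
S5: √((-252.52)² + (221.48)²) = √(63766.3504 + 49053.3904) = 335.89 m
S6: √((-632.29)² + (261.05)²) = √(399790.6441 + 68147.1025) = 684.06 m
S7: √((-243.17)² + (-69.89)²) = √(59131.6489 + 4884.6121) = 253.01 m
S8: √((119.33)² + (374.41)²) = √(14239.6489 + 140182.8481) = 392.97 m
S9: √((-323.94)² + (-51.64)²) = √(104937.1236 + 2666.6896) = 328.03 m
S10: √((-585.52)² + (-531.83)²) = √(342833.6704 + 282843.1489) = 791.00 m
S11: √((89.37)² + (26.54)²) = √(7986.9969 + 704.3716) = 93.23 m
S12: √((292.65)² + (98.13)²) = √(85644.0225 + 9629.4969) = 308.66 m
S13: √((11.49)² + (-241.63)²) = √(132.0201 + 58385.0569) = 241.90 m
S14: √((38.08)² + (-293.08)²) = √(1450.0864 + 85895.8864) = 295.54 m
Sorted: S11 (93.23 m) < S13 (241.90 m) < S7 (253.01 m) < S14 (295.54 m) < S12 (308.66 m) < …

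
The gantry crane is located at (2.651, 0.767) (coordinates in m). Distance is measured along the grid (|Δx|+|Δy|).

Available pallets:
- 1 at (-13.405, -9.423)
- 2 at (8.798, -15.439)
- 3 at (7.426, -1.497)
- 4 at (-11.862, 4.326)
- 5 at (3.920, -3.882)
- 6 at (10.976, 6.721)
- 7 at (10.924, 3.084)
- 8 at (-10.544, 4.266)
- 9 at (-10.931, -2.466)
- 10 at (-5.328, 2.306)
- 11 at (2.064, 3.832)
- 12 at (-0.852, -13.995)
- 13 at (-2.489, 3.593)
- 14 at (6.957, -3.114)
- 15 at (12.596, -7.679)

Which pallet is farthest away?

1

Distances from (2.651, 0.767):
1: |-16.056| + |-10.190| = 16.056 + 10.190 = 26.246 m
2: |6.147| + |-16.206| = 6.147 + 16.206 = 22.353 m
3: |4.775| + |-2.264| = 4.775 + 2.264 = 7.039 m
4: |-14.513| + |3.559| = 14.513 + 3.559 = 18.072 m
5: |1.269| + |-4.649| = 1.269 + 4.649 = 5.918 m
6: |8.325| + |5.954| = 8.325 + 5.954 = 14.279 m
7: |8.273| + |2.317| = 8.273 + 2.317 = 10.590 m
8: |-13.195| + |3.499| = 13.195 + 3.499 = 16.694 m
9: |-13.582| + |-3.233| = 13.582 + 3.233 = 16.815 m
10: |-7.979| + |1.539| = 7.979 + 1.539 = 9.518 m
11: |-0.587| + |3.065| = 0.587 + 3.065 = 3.652 m
12: |-3.503| + |-14.762| = 3.503 + 14.762 = 18.265 m
13: |-5.140| + |2.826| = 5.140 + 2.826 = 7.966 m
14: |4.306| + |-3.881| = 4.306 + 3.881 = 8.187 m
15: |9.945| + |-8.446| = 9.945 + 8.446 = 18.391 m
Maximum: 1 at 26.246 m.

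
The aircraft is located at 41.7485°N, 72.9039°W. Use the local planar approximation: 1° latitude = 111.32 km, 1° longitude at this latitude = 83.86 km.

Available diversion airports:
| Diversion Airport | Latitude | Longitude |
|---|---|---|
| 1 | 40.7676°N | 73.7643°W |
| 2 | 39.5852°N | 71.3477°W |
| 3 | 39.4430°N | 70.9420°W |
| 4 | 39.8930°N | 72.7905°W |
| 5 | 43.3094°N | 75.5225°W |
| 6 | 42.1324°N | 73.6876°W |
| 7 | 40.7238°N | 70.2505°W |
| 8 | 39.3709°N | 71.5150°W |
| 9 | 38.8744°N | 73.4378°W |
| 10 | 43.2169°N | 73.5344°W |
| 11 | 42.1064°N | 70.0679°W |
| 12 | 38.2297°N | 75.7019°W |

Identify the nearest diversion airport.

6

Distances from 41.7485°N, 72.9039°W:
1: √((-0.9809·111.32)² + (-0.8604·83.86)²) = √(11923.283338 + 5206.076189) = 130.8792 km
2: √((-2.1633·111.32)² + (1.5562·83.86)²) = √(57993.576914 + 17031.015261) = 273.9062 km
3: √((-2.3055·111.32)² + (1.9619·83.86)²) = √(65868.329361 + 27068.453908) = 304.8553 km
4: √((-1.8555·111.32)² + (0.1134·83.86)²) = √(42664.662324 + 90.434851) = 206.7731 km
5: √((1.5609·111.32)² + (-2.6186·83.86)²) = √(30192.324918 + 48222.313621) = 280.0261 km
6: √((0.3839·111.32)² + (-0.7837·83.86)²) = √(1826.344157 + 4319.260619) = 78.3939 km
7: √((-1.0247·111.32)² + (2.6534·83.86)²) = √(13011.874557 + 49512.535379) = 250.0488 km
8: √((-2.3776·111.32)² + (1.3889·83.86)²) = √(70052.554955 + 13565.995603) = 289.1687 km
9: √((-2.8741·111.32)² + (-0.5339·83.86)²) = √(102364.682726 + 2004.608455) = 323.0624 km
10: √((1.4684·111.32)² + (-0.6305·83.86)²) = √(26719.919598 + 2795.631324) = 171.8009 km
11: √((0.3579·111.32)² + (2.8360·83.86)²) = √(1587.339385 + 56561.662903) = 241.1410 km
12: √((-3.5188·111.32)² + (-2.7980·83.86)²) = √(153438.930219 + 55056.060998) = 456.6125 km
Minimum: 6 at 78.3939 km.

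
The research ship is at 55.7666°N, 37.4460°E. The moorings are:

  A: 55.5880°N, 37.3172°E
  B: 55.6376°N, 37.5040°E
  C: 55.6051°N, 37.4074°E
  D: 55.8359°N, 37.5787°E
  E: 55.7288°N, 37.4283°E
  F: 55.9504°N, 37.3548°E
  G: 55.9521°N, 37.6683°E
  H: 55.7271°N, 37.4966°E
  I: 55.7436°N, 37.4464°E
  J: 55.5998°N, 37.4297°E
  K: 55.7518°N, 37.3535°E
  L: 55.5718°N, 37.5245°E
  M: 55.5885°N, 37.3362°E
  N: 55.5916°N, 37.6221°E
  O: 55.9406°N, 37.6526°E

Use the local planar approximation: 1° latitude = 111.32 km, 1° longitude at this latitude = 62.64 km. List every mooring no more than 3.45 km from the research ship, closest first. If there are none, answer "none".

Distances from 55.7666°N, 37.4460°E:
A: 21.4564 km
B: 14.8127 km
C: 18.1400 km
D: 11.3405 km
E: 4.3515 km
F: 21.2432 km
G: 24.9062 km
H: 5.4204 km
I: 2.5605 km
J: 18.5962 km
K: 6.0239 km
L: 22.2357 km
M: 20.9852 km
N: 22.3873 km
O: 23.2952 km
Threshold 3.45 km: I (2.5605 km) is within range.

I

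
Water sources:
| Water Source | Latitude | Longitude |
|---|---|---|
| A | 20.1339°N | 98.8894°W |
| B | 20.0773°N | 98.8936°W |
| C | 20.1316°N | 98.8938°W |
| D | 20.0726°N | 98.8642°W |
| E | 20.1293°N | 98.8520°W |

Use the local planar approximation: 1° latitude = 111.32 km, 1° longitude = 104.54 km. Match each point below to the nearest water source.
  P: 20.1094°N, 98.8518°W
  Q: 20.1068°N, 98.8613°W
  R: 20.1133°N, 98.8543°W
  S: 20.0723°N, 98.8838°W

P at 20.1094°N, 98.8518°W:
  A: 4.7842 km
  B: 5.6448 km
  C: 5.0384 km
  D: 4.2968 km
  E: 2.2154 km
  → nearest: E (2.2154 km)
Q at 20.1068°N, 98.8613°W:
  A: 4.2107 km
  B: 4.7102 km
  C: 4.3778 km
  D: 3.8192 km
  E: 2.6868 km
  → nearest: E (2.6868 km)
R at 20.1133°N, 98.8543°W:
  A: 4.3270 km
  B: 5.7393 km
  C: 4.6045 km
  D: 4.6474 km
  E: 1.7973 km
  → nearest: E (1.7973 km)
S at 20.0723°N, 98.8838°W:
  A: 6.8823 km
  B: 1.1659 km
  C: 6.6835 km
  D: 2.0493 km
  E: 7.1633 km
  → nearest: B (1.1659 km)

P→E; Q→E; R→E; S→B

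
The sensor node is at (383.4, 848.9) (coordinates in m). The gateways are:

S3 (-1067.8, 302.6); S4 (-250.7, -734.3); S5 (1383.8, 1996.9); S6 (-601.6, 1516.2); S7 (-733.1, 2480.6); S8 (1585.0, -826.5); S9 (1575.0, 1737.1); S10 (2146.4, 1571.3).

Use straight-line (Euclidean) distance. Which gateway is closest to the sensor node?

S6

Distances from (383.4, 848.9):
S3: 1550.6 m
S4: 1705.5 m
S5: 1522.7 m
S6: 1189.8 m
S7: 1977.1 m
S8: 2061.7 m
S9: 1486.2 m
S10: 1905.3 m
Minimum: S6 at 1189.8 m.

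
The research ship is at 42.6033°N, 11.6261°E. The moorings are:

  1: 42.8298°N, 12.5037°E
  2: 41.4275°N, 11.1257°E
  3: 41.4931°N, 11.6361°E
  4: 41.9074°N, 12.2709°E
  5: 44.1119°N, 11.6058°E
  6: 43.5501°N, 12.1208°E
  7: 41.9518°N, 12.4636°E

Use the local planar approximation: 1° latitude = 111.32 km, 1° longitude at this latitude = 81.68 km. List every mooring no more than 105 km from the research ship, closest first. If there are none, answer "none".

Distances from 42.6033°N, 11.6261°E:
1: √((0.2265·111.32)² + (0.8776·81.68)²) = √(635.744787 + 5138.361882) = 75.9875 km
2: √((-1.1758·111.32)² + (-0.5004·81.68)²) = √(17132.206760 + 1670.575316) = 137.1232 km
3: √((-1.1102·111.32)² + (0.0100·81.68)²) = √(15273.861258 + 0.667162) = 123.5902 km
4: √((-0.6959·111.32)² + (0.6448·81.68)²) = √(6001.227191 + 2773.840697) = 93.6753 km
5: √((1.5086·111.32)² + (-0.0203·81.68)²) = √(28202.954197 + 2.749309) = 167.9455 km
6: √((0.9468·111.32)² + (0.4947·81.68)²) = √(11108.691186 + 1632.733407) = 112.8779 km
7: √((-0.6515·111.32)² + (0.8375·81.68)²) = √(5259.872724 + 4679.517649) = 99.6965 km
Threshold 105 km: 1 (75.9875 km), 4 (93.6753 km), 7 (99.6965 km) are within range.

1, 4, 7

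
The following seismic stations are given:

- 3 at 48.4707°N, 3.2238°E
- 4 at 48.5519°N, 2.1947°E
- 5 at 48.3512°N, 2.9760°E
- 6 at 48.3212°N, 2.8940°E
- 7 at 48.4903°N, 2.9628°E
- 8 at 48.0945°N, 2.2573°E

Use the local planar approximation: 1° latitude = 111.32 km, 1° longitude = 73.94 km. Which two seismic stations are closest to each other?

Pairwise distances:
3–4: 76.6267 km
3–5: 22.6422 km
3–6: 29.5231 km
3–7: 19.4213 km
3–8: 82.8298 km
4–5: 61.9391 km
4–6: 57.7328 km
4–7: 57.2058 km
4–8: 51.1277 km
5–6: 6.9220 km
5–7: 15.5153 km
5–8: 60.3366 km
6–7: 19.4995 km
6–8: 53.4151 km
7–8: 68.2823 km
Closest pair: 5–6 at 6.9220 km.

5 and 6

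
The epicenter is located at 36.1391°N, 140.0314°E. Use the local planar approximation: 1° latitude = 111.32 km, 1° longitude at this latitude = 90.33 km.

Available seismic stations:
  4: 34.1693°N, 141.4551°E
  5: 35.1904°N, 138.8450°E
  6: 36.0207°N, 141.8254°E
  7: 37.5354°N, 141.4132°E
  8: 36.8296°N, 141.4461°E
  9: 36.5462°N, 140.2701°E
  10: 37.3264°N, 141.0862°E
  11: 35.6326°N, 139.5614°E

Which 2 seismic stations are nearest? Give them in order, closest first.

9, 11

Distances from 36.1391°N, 140.0314°E:
4: √((-1.9698·111.32)² + (1.4237·90.33)²) = √(48082.900928 + 16538.685569) = 254.2078 km
5: √((-0.9487·111.32)² + (-1.1864·90.33)²) = √(11153.320867 + 11484.875628) = 150.4599 km
6: √((-0.1184·111.32)² + (1.7940·90.33)²) = √(173.719992 + 26260.857186) = 162.5871 km
7: √((1.3963·111.32)² + (1.3818·90.33)²) = √(24160.386157 + 15579.531626) = 199.3487 km
8: √((0.6905·111.32)² + (1.4147·90.33)²) = √(5908.452673 + 16330.246019) = 149.1265 km
9: √((0.4071·111.32)² + (0.2387·90.33)²) = √(2053.754841 + 464.909969) = 50.1863 km
10: √((1.1873·111.32)² + (1.0548·90.33)²) = √(17468.971284 + 9078.294407) = 162.9333 km
11: √((-0.5065·111.32)² + (-0.4700·90.33)²) = √(3179.108094 + 1802.435516) = 70.5801 km
Sorted: 9 (50.1863 km) < 11 (70.5801 km) < 8 (149.1265 km) < 5 (150.4599 km) < …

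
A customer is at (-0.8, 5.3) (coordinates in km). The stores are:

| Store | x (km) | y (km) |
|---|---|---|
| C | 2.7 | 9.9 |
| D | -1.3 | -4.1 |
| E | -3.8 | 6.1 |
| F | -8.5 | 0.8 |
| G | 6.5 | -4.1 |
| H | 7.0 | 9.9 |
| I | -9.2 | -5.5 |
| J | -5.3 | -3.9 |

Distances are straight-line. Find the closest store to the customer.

Distances from (-0.8, 5.3):
C: √((3.5)² + (4.6)²) = √(12.250 + 21.160) = 5.8 km
D: √((-0.5)² + (-9.4)²) = √(0.250 + 88.360) = 9.4 km
E: √((-3.0)² + (0.8)²) = √(9.000 + 0.640) = 3.1 km
F: √((-7.7)² + (-4.5)²) = √(59.290 + 20.250) = 8.9 km
G: √((7.3)² + (-9.4)²) = √(53.290 + 88.360) = 11.9 km
H: √((7.8)² + (4.6)²) = √(60.840 + 21.160) = 9.1 km
I: √((-8.4)² + (-10.8)²) = √(70.560 + 116.640) = 13.7 km
J: √((-4.5)² + (-9.2)²) = √(20.250 + 84.640) = 10.2 km
Minimum: E at 3.1 km.

E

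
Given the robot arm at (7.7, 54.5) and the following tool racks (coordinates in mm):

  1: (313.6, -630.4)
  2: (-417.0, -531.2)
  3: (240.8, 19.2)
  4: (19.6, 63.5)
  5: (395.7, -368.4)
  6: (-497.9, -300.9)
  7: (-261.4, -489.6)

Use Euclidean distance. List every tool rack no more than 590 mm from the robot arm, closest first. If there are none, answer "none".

Distances from (7.7, 54.5):
1: √((305.9)² + (-684.9)²) = √(93574.810 + 469088.010) = 750.1 mm
2: √((-424.7)² + (-585.7)²) = √(180370.090 + 343044.490) = 723.5 mm
3: √((233.1)² + (-35.3)²) = √(54335.610 + 1246.090) = 235.8 mm
4: √((11.9)² + (9.0)²) = √(141.610 + 81.000) = 14.9 mm
5: √((388.0)² + (-422.9)²) = √(150544.000 + 178844.410) = 573.9 mm
6: √((-505.6)² + (-355.4)²) = √(255631.360 + 126309.160) = 618.0 mm
7: √((-269.1)² + (-544.1)²) = √(72414.810 + 296044.810) = 607.0 mm
Threshold 590 mm: 4 (14.9 mm), 3 (235.8 mm), 5 (573.9 mm) are within range.

4, 3, 5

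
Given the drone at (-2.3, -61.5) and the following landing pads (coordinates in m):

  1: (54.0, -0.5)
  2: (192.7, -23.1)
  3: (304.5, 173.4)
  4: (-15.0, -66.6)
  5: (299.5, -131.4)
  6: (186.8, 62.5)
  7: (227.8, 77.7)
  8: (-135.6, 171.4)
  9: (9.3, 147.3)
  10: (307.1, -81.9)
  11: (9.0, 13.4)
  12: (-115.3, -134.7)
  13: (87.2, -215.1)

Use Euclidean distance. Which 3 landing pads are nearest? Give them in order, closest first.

4, 11, 1

Distances from (-2.3, -61.5):
1: 83.0 m
2: 198.7 m
3: 386.4 m
4: 13.7 m
5: 309.8 m
6: 226.1 m
7: 268.9 m
8: 268.3 m
9: 209.1 m
10: 310.1 m
11: 75.7 m
12: 134.6 m
13: 177.8 m
Sorted: 4 (13.7 m) < 11 (75.7 m) < 1 (83.0 m) < 12 (134.6 m) < 13 (177.8 m) < …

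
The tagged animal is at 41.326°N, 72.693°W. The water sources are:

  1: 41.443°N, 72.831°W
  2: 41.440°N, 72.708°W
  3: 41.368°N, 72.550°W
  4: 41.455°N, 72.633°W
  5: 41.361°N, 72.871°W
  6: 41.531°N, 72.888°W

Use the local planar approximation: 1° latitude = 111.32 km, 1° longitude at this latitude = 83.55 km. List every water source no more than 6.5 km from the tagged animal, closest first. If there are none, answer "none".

none

Distances from 41.326°N, 72.693°W:
1: 17.395 km
2: 12.752 km
3: 12.830 km
4: 15.210 km
5: 15.374 km
6: 28.040 km
Threshold 6.5 km: none within range.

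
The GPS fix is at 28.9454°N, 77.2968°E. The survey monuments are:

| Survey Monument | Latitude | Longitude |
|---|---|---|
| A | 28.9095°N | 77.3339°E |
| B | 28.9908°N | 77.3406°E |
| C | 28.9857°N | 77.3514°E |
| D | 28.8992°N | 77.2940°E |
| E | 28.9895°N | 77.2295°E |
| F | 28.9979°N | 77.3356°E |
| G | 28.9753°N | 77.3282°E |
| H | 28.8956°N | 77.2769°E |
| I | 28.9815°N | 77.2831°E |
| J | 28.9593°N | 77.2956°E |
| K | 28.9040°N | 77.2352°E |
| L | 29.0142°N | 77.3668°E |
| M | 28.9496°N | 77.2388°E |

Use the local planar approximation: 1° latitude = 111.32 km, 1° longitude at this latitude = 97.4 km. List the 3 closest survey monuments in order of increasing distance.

J, I, G

Distances from 28.9454°N, 77.2968°E:
A: √((-0.0359·111.32)² + (0.0371·97.4)²) = √(15.971117 + 13.057671) = 5.3878 km
B: √((0.0454·111.32)² + (0.0438·97.4)²) = √(25.542188 + 18.199780) = 6.6138 km
C: √((0.0403·111.32)² + (0.0546·97.4)²) = √(20.125955 + 28.281549) = 6.9576 km
D: √((-0.0462·111.32)² + (-0.0028·97.4)²) = √(26.450284 + 0.074376) = 5.1502 km
E: √((0.0441·111.32)² + (-0.0673·97.4)²) = √(24.100362 + 42.968287) = 8.1895 km
F: √((0.0525·111.32)² + (0.0388·97.4)²) = √(34.155842 + 14.281748) = 6.9597 km
G: √((0.0299·111.32)² + (0.0314·97.4)²) = √(11.078699 + 9.353566) = 4.5202 km
H: √((-0.0498·111.32)² + (-0.0199·97.4)²) = √(30.733009 + 3.756852) = 5.8728 km
I: √((0.0361·111.32)² + (-0.0137·97.4)²) = √(16.149564 + 1.780570) = 4.2344 km
J: √((0.0139·111.32)² + (-0.0012·97.4)²) = √(2.394286 + 0.013661) = 1.5518 km
K: √((-0.0414·111.32)² + (-0.0616·97.4)²) = √(21.239636 + 35.998080) = 7.5656 km
L: √((0.0688·111.32)² + (0.0700·97.4)²) = √(58.657463 + 46.485124) = 10.2539 km
M: √((0.0042·111.32)² + (-0.0580·97.4)²) = √(0.218597 + 31.913461) = 5.6685 km
Sorted: J (1.5518 km) < I (4.2344 km) < G (4.5202 km) < D (5.1502 km) < A (5.3878 km) < …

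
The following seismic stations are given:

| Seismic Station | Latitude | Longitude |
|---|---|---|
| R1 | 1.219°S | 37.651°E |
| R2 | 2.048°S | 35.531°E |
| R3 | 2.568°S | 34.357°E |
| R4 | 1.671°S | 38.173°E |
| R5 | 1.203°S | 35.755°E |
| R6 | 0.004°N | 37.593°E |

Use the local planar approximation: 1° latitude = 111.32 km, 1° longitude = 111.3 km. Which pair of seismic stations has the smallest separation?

R1 and R4

Pairwise distances:
R1–R2: √((-0.829·111.32)² + (-2.120·111.3)²) = √(8516.38834 + 55675.23394) = 253.361 km
R1–R3: √((-1.349·111.32)² + (-3.294·111.3)²) = √(22551.23313 + 134411.83753) = 396.186 km
R1–R4: √((-0.452·111.32)² + (0.522·111.3)²) = √(2531.76426 + 3375.44732) = 76.858 km
R1–R5: √((0.016·111.32)² + (-1.896·111.3)²) = √(3.17239 + 44531.46622) = 211.032 km
R1–R6: √((1.223·111.32)² + (-0.058·111.3)²) = √(18535.28676 + 41.67219) = 136.297 km
R2–R3: √((-0.520·111.32)² + (-1.174·111.3)²) = √(3350.83530 + 17073.65582) = 142.914 km
R2–R4: √((0.377·111.32)² + (2.642·111.3)²) = √(1761.28281 + 86468.10778) = 297.034 km
R2–R5: √((0.845·111.32)² + (0.224·111.3)²) = √(8848.29948 + 621.56473) = 97.313 km
R2–R6: √((2.052·111.32)² + (2.062·111.3)²) = √(52179.64357 + 52670.52540) = 323.806 km
R3–R4: √((0.897·111.32)² + (3.816·111.3)²) = √(9970.82930 + 180387.75795) = 436.301 km
R3–R5: √((1.365·111.32)² + (1.398·111.3)²) = √(23089.34952 + 24210.55089) = 217.485 km
R3–R6: √((2.572·111.32)² + (3.236·111.3)²) = √(81976.30213 + 129720.12382) = 460.105 km
R4–R5: √((0.468·111.32)² + (-2.418·111.3)²) = √(2714.17660 + 72427.40443) = 274.120 km
R4–R6: √((1.675·111.32)² + (-0.580·111.3)²) = √(34767.70452 + 4167.21892) = 197.319 km
R5–R6: √((1.207·111.32)² + (1.838·111.3)²) = √(18053.48026 + 41848.63942) = 244.749 km
Closest pair: R1–R4 at 76.858 km.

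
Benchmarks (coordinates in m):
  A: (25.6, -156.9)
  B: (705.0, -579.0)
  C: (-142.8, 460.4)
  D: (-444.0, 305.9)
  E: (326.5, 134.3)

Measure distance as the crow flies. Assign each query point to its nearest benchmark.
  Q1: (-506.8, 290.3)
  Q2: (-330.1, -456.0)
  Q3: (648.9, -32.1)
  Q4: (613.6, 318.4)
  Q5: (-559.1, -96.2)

Q1 at (-506.8, 290.3):
  A: √((532.4)² + (-447.2)²) = √(283449.760 + 199987.840) = 695.3 m
  B: √((1211.8)² + (-869.3)²) = √(1468459.240 + 755682.490) = 1491.4 m
  C: √((364.0)² + (170.1)²) = √(132496.000 + 28934.010) = 401.8 m
  D: √((62.8)² + (15.6)²) = √(3943.840 + 243.360) = 64.7 m
  E: √((833.3)² + (-156.0)²) = √(694388.890 + 24336.000) = 847.8 m
  → nearest: D (64.7 m)
Q2 at (-330.1, -456.0):
  A: √((355.7)² + (299.1)²) = √(126522.490 + 89460.810) = 464.7 m
  B: √((1035.1)² + (-123.0)²) = √(1071432.010 + 15129.000) = 1042.4 m
  C: √((187.3)² + (916.4)²) = √(35081.290 + 839788.960) = 935.3 m
  D: √((-113.9)² + (761.9)²) = √(12973.210 + 580491.610) = 770.4 m
  E: √((656.6)² + (590.3)²) = √(431123.560 + 348454.090) = 882.9 m
  → nearest: A (464.7 m)
Q3 at (648.9, -32.1):
  A: √((-623.3)² + (-124.8)²) = √(388502.890 + 15575.040) = 635.7 m
  B: √((56.1)² + (-546.9)²) = √(3147.210 + 299099.610) = 549.8 m
  C: √((-791.7)² + (492.5)²) = √(626788.890 + 242556.250) = 932.4 m
  D: √((-1092.9)² + (338.0)²) = √(1194430.410 + 114244.000) = 1144.0 m
  E: √((-322.4)² + (166.4)²) = √(103941.760 + 27688.960) = 362.8 m
  → nearest: E (362.8 m)
Q4 at (613.6, 318.4):
  A: √((-588.0)² + (-475.3)²) = √(345744.000 + 225910.090) = 756.1 m
  B: √((91.4)² + (-897.4)²) = √(8353.960 + 805326.760) = 902.0 m
  C: √((-756.4)² + (142.0)²) = √(572140.960 + 20164.000) = 769.6 m
  D: √((-1057.6)² + (-12.5)²) = √(1118517.760 + 156.250) = 1057.7 m
  E: √((-287.1)² + (-184.1)²) = √(82426.410 + 33892.810) = 341.1 m
  → nearest: E (341.1 m)
Q5 at (-559.1, -96.2):
  A: √((584.7)² + (-60.7)²) = √(341874.090 + 3684.490) = 587.8 m
  B: √((1264.1)² + (-482.8)²) = √(1597948.810 + 233095.840) = 1353.2 m
  C: √((416.3)² + (556.6)²) = √(173305.690 + 309803.560) = 695.1 m
  D: √((115.1)² + (402.1)²) = √(13248.010 + 161684.410) = 418.2 m
  E: √((885.6)² + (230.5)²) = √(784287.360 + 53130.250) = 915.1 m
  → nearest: D (418.2 m)

Q1→D; Q2→A; Q3→E; Q4→E; Q5→D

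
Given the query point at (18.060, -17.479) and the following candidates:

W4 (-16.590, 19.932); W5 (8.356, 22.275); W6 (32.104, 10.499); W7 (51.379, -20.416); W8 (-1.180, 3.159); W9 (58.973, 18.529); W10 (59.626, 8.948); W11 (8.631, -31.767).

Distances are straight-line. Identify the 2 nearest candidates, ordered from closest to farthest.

W11, W8

Distances from (18.060, -17.479):
W4: √((-34.650)² + (37.411)²) = √(1200.62250 + 1399.58292) = 50.992
W5: √((-9.704)² + (39.754)²) = √(94.16762 + 1580.38052) = 40.921
W6: √((14.044)² + (27.978)²) = √(197.23394 + 782.76848) = 31.305
W7: √((33.319)² + (-2.937)²) = √(1110.15576 + 8.62597) = 33.448
W8: √((-19.240)² + (20.638)²) = √(370.17760 + 425.92704) = 28.215
W9: √((40.913)² + (36.008)²) = √(1673.87357 + 1296.57606) = 54.502
W10: √((41.566)² + (26.427)²) = √(1727.73236 + 698.38633) = 49.256
W11: √((-9.429)² + (-14.288)²) = √(88.90604 + 204.14694) = 17.119
Sorted: W11 (17.119) < W8 (28.215) < W6 (31.305) < W7 (33.448) < …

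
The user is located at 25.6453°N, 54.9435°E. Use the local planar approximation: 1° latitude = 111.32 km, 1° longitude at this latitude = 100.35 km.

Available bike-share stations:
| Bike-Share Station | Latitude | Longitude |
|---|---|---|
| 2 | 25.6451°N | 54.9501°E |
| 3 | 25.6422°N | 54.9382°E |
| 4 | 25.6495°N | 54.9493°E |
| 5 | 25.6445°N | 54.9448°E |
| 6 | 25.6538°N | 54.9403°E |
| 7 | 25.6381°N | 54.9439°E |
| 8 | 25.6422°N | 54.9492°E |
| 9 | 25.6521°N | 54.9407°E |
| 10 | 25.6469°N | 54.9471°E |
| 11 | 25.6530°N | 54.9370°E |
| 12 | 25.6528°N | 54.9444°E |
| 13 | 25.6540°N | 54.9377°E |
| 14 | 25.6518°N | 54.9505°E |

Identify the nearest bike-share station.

Distances from 25.6453°N, 54.9435°E:
2: 0.6627 km
3: 0.6340 km
4: 0.7466 km
5: 0.1580 km
6: 0.9992 km
7: 0.8025 km
8: 0.6680 km
9: 0.8074 km
10: 0.4028 km
11: 1.0771 km
12: 0.8398 km
13: 1.1299 km
14: 1.0085 km
Minimum: 5 at 0.1580 km.

5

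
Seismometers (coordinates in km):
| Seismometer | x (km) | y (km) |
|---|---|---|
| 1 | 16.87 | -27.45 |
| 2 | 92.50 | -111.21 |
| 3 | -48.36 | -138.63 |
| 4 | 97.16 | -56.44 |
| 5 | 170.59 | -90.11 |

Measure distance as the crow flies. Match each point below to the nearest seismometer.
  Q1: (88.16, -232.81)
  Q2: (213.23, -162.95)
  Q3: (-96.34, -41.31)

Q1 at (88.16, -232.81):
  1: 217.38 km
  2: 121.68 km
  3: 165.85 km
  4: 176.60 km
  5: 164.80 km
  → nearest: 2 (121.68 km)
Q2 at (213.23, -162.95):
  1: 238.57 km
  2: 131.35 km
  3: 262.72 km
  4: 157.53 km
  5: 84.40 km
  → nearest: 5 (84.40 km)
Q3 at (-96.34, -41.31):
  1: 114.06 km
  2: 201.36 km
  3: 108.50 km
  4: 194.09 km
  5: 271.35 km
  → nearest: 3 (108.50 km)

Q1→2; Q2→5; Q3→3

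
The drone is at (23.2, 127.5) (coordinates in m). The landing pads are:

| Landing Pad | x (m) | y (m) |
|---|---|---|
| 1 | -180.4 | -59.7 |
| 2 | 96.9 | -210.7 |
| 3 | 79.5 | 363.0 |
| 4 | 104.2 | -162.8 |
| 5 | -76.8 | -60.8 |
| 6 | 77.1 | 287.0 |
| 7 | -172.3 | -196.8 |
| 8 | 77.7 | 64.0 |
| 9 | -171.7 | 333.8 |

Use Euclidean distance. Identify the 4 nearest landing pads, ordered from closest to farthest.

Distances from (23.2, 127.5):
1: √((-203.6)² + (-187.2)²) = √(41452.960 + 35043.840) = 276.6 m
2: √((73.7)² + (-338.2)²) = √(5431.690 + 114379.240) = 346.1 m
3: √((56.3)² + (235.5)²) = √(3169.690 + 55460.250) = 242.1 m
4: √((81.0)² + (-290.3)²) = √(6561.000 + 84274.090) = 301.4 m
5: √((-100.0)² + (-188.3)²) = √(10000.000 + 35456.890) = 213.2 m
6: √((53.9)² + (159.5)²) = √(2905.210 + 25440.250) = 168.4 m
7: √((-195.5)² + (-324.3)²) = √(38220.250 + 105170.490) = 378.7 m
8: √((54.5)² + (-63.5)²) = √(2970.250 + 4032.250) = 83.7 m
9: √((-194.9)² + (206.3)²) = √(37986.010 + 42559.690) = 283.8 m
Sorted: 8 (83.7 m) < 6 (168.4 m) < 5 (213.2 m) < 3 (242.1 m) < 1 (276.6 m) < 9 (283.8 m) < …

8, 6, 5, 3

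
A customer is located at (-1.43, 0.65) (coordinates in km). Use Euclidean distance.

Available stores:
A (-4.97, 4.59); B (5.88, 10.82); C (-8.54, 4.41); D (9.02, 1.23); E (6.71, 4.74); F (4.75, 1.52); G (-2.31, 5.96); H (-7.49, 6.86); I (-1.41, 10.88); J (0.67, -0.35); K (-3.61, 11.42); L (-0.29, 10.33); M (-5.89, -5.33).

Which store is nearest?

Distances from (-1.43, 0.65):
A: √((-3.54)² + (3.94)²) = √(12.5316 + 15.5236) = 5.30 km
B: √((7.31)² + (10.17)²) = √(53.4361 + 103.4289) = 12.52 km
C: √((-7.11)² + (3.76)²) = √(50.5521 + 14.1376) = 8.04 km
D: √((10.45)² + (0.58)²) = √(109.2025 + 0.3364) = 10.47 km
E: √((8.14)² + (4.09)²) = √(66.2596 + 16.7281) = 9.11 km
F: √((6.18)² + (0.87)²) = √(38.1924 + 0.7569) = 6.24 km
G: √((-0.88)² + (5.31)²) = √(0.7744 + 28.1961) = 5.38 km
H: √((-6.06)² + (6.21)²) = √(36.7236 + 38.5641) = 8.68 km
I: √((0.02)² + (10.23)²) = √(0.0004 + 104.6529) = 10.23 km
J: √((2.10)² + (-1.00)²) = √(4.4100 + 1.0000) = 2.33 km
K: √((-2.18)² + (10.77)²) = √(4.7524 + 115.9929) = 10.99 km
L: √((1.14)² + (9.68)²) = √(1.2996 + 93.7024) = 9.75 km
M: √((-4.46)² + (-5.98)²) = √(19.8916 + 35.7604) = 7.46 km
Minimum: J at 2.33 km.

J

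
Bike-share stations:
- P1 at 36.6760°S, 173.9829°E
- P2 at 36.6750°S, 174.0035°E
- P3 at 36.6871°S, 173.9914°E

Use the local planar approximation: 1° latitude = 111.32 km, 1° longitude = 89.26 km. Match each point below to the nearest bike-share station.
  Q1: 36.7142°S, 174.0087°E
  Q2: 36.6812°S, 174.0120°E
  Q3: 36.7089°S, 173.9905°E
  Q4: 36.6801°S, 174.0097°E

Q1→P3; Q2→P2; Q3→P3; Q4→P2

Q1 at 36.7142°S, 174.0087°E:
  P1: √((0.0382·111.32)² + (-0.0258·89.26)²) = √(18.083110 + 5.303385) = 4.8360 km
  P2: √((0.0392·111.32)² + (-0.0052·89.26)²) = √(19.042262 + 0.215437) = 4.3884 km
  P3: √((0.0271·111.32)² + (-0.0173·89.26)²) = √(9.100913 + 2.384547) = 3.3890 km
  → nearest: P3 (3.3890 km)
Q2 at 36.6812°S, 174.0120°E:
  P1: √((0.0052·111.32)² + (-0.0291·89.26)²) = √(0.335084 + 6.746830) = 2.6612 km
  P2: √((0.0062·111.32)² + (-0.0085·89.26)²) = √(0.476354 + 0.575641) = 1.0257 km
  P3: √((-0.0059·111.32)² + (-0.0206·89.26)²) = √(0.431370 + 3.381024) = 1.9525 km
  → nearest: P2 (1.0257 km)
Q3 at 36.7089°S, 173.9905°E:
  P1: √((0.0329·111.32)² + (-0.0076·89.26)²) = √(13.413379 + 0.460194) = 3.7247 km
  P2: √((0.0339·111.32)² + (0.0130·89.26)²) = √(14.241174 + 1.346482) = 3.9481 km
  P3: √((0.0218·111.32)² + (0.0009·89.26)²) = √(5.889242 + 0.006454) = 2.4281 km
  → nearest: P3 (2.4281 km)
Q4 at 36.6801°S, 174.0097°E:
  P1: √((0.0041·111.32)² + (-0.0268·89.26)²) = √(0.208312 + 5.722468) = 2.4353 km
  P2: √((0.0051·111.32)² + (-0.0062·89.26)²) = √(0.322320 + 0.306265) = 0.7928 km
  P3: √((-0.0070·111.32)² + (-0.0183·89.26)²) = √(0.607215 + 2.668185) = 1.8098 km
  → nearest: P2 (0.7928 km)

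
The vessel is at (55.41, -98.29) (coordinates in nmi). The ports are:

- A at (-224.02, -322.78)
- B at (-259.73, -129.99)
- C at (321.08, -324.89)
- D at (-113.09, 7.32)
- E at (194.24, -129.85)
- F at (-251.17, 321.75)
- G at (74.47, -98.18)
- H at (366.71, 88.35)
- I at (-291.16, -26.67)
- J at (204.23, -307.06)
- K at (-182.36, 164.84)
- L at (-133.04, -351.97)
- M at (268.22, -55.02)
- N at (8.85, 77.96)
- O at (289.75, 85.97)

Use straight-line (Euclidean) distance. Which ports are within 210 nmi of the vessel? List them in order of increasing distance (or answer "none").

G, E, N, D

Distances from (55.41, -98.29):
A: √((-279.43)² + (-224.49)²) = √(78081.1249 + 50395.7601) = 358.44 nmi
B: √((-315.14)² + (-31.70)²) = √(99313.2196 + 1004.8900) = 316.73 nmi
C: √((265.67)² + (-226.60)²) = √(70580.5489 + 51347.5600) = 349.18 nmi
D: √((-168.50)² + (105.61)²) = √(28392.2500 + 11153.4721) = 198.86 nmi
E: √((138.83)² + (-31.56)²) = √(19273.7689 + 996.0336) = 142.37 nmi
F: √((-306.58)² + (420.04)²) = √(93991.2964 + 176433.6016) = 520.02 nmi
G: √((19.06)² + (0.11)²) = √(363.2836 + 0.0121) = 19.06 nmi
H: √((311.30)² + (186.64)²) = √(96907.6900 + 34834.4896) = 362.96 nmi
I: √((-346.57)² + (71.62)²) = √(120110.7649 + 5129.4244) = 353.89 nmi
J: √((148.82)² + (-208.77)²) = √(22147.3924 + 43584.9129) = 256.38 nmi
K: √((-237.77)² + (263.13)²) = √(56534.5729 + 69237.3969) = 354.64 nmi
L: √((-188.45)² + (-253.68)²) = √(35513.4025 + 64353.5424) = 316.02 nmi
M: √((212.81)² + (43.27)²) = √(45288.0961 + 1872.2929) = 217.16 nmi
N: √((-46.56)² + (176.25)²) = √(2167.8336 + 31064.0625) = 182.30 nmi
O: √((234.34)² + (184.26)²) = √(54915.2356 + 33951.7476) = 298.11 nmi
Threshold 210 nmi: G (19.06 nmi), E (142.37 nmi), N (182.30 nmi), D (198.86 nmi) are within range.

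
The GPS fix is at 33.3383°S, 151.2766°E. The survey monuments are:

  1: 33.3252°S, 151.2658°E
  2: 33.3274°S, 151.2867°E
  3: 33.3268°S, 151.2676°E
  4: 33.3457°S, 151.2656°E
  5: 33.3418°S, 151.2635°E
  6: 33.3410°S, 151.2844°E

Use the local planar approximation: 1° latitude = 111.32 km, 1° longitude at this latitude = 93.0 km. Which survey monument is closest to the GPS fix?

6

Distances from 33.3383°S, 151.2766°E:
1: √((0.0131·111.32)² + (-0.0108·93.0)²) = √(2.126616 + 1.008819) = 1.7707 km
2: √((0.0109·111.32)² + (0.0101·93.0)²) = √(1.472310 + 0.882284) = 1.5345 km
3: √((0.0115·111.32)² + (-0.0090·93.0)²) = √(1.638861 + 0.700569) = 1.5295 km
4: √((-0.0074·111.32)² + (-0.0110·93.0)²) = √(0.678594 + 1.046529) = 1.3134 km
5: √((-0.0035·111.32)² + (-0.0131·93.0)²) = √(0.151804 + 1.484255) = 1.2791 km
6: √((-0.0027·111.32)² + (0.0078·93.0)²) = √(0.090339 + 0.526205) = 0.7852 km
Minimum: 6 at 0.7852 km.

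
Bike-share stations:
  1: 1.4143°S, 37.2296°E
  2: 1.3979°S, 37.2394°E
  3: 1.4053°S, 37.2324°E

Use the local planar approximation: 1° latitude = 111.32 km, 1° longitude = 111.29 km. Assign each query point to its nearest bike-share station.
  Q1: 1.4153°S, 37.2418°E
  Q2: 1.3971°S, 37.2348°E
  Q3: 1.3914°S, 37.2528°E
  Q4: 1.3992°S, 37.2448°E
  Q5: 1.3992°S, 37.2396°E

Q1→1; Q2→2; Q3→2; Q4→2; Q5→2

Q1 at 1.4153°S, 37.2418°E:
  1: √((0.0010·111.32)² + (-0.0122·111.29)²) = √(0.012392 + 1.843452) = 1.3623 km
  2: √((0.0174·111.32)² + (-0.0024·111.29)²) = √(3.751845 + 0.071340) = 1.9553 km
  3: √((0.0100·111.32)² + (-0.0094·111.29)²) = √(1.239214 + 1.094380) = 1.5276 km
  → nearest: 1 (1.3623 km)
Q2 at 1.3971°S, 37.2348°E:
  1: √((-0.0172·111.32)² + (-0.0052·111.29)²) = √(3.666091 + 0.334903) = 2.0002 km
  2: √((-0.0008·111.32)² + (0.0046·111.29)²) = √(0.007931 + 0.262076) = 0.5196 km
  3: √((-0.0082·111.32)² + (-0.0024·111.29)²) = √(0.833248 + 0.071340) = 0.9511 km
  → nearest: 2 (0.5196 km)
Q3 at 1.3914°S, 37.2528°E:
  1: √((-0.0229·111.32)² + (-0.0232·111.29)²) = √(6.498563 + 6.666352) = 3.6283 km
  2: √((-0.0065·111.32)² + (-0.0134·111.29)²) = √(0.523568 + 2.223934) = 1.6576 km
  3: √((-0.0139·111.32)² + (-0.0204·111.29)²) = √(2.394286 + 5.154335) = 2.7475 km
  → nearest: 2 (1.6576 km)
Q4 at 1.3992°S, 37.2448°E:
  1: √((-0.0151·111.32)² + (-0.0152·111.29)²) = √(2.825532 + 2.861538) = 2.3848 km
  2: √((0.0013·111.32)² + (-0.0054·111.29)²) = √(0.020943 + 0.361160) = 0.6181 km
  3: √((-0.0061·111.32)² + (-0.0124·111.29)²) = √(0.461112 + 1.904389) = 1.5380 km
  → nearest: 2 (0.6181 km)
Q5 at 1.3992°S, 37.2396°E:
  1: √((-0.0151·111.32)² + (-0.0100·111.29)²) = √(2.825532 + 1.238546) = 2.0160 km
  2: √((0.0013·111.32)² + (-0.0002·111.29)²) = √(0.020943 + 0.000495) = 0.1464 km
  3: √((-0.0061·111.32)² + (-0.0072·111.29)²) = √(0.461112 + 0.642062) = 1.0503 km
  → nearest: 2 (0.1464 km)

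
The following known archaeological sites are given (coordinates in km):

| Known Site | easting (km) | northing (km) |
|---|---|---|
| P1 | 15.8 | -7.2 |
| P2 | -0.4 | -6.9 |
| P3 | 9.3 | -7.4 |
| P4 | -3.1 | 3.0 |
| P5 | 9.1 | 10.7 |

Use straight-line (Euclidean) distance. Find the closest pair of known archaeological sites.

Pairwise distances:
P1–P3: √((-6.5)² + (-0.2)²) = √(42.2500 + 0.0400) = 6.50 km
P2–P3: √((9.7)² + (-0.5)²) = √(94.0900 + 0.2500) = 9.71 km
P2–P4: √((-2.7)² + (9.9)²) = √(7.2900 + 98.0100) = 10.26 km
P4–P5: √((12.2)² + (7.7)²) = √(148.8400 + 59.2900) = 14.43 km
P3–P4: √((-12.4)² + (10.4)²) = √(153.7600 + 108.1600) = 16.18 km
P1–P2: √((-16.2)² + (0.3)²) = √(262.4400 + 0.0900) = 16.20 km
P3–P5: √((-0.2)² + (18.1)²) = √(0.0400 + 327.6100) = 18.10 km
P1–P5: √((-6.7)² + (17.9)²) = √(44.8900 + 320.4100) = 19.11 km
P2–P5: √((9.5)² + (17.6)²) = √(90.2500 + 309.7600) = 20.00 km
P1–P4: √((-18.9)² + (10.2)²) = √(357.2100 + 104.0400) = 21.48 km
Closest pair: P1–P3 at 6.50 km.

P1 and P3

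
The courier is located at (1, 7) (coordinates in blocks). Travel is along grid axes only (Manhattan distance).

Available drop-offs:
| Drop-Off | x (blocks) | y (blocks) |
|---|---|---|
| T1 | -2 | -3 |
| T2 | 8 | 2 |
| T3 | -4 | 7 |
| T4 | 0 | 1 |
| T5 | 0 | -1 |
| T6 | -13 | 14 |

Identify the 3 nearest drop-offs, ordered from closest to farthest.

T3, T4, T5

Distances from (1, 7):
T1: 13 blocks
T2: 12 blocks
T3: 5 blocks
T4: 7 blocks
T5: 9 blocks
T6: 21 blocks
Sorted: T3 (5 blocks) < T4 (7 blocks) < T5 (9 blocks) < T2 (12 blocks) < T1 (13 blocks) < …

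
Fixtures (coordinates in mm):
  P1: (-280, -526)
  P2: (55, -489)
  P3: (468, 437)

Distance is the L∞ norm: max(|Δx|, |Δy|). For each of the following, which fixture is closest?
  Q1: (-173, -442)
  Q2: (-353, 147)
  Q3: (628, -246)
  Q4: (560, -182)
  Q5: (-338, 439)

Q1 at (-173, -442):
  P1: 107 mm
  P2: 228 mm
  P3: 879 mm
  → nearest: P1 (107 mm)
Q2 at (-353, 147):
  P1: 673 mm
  P2: 636 mm
  P3: 821 mm
  → nearest: P2 (636 mm)
Q3 at (628, -246):
  P1: 908 mm
  P2: 573 mm
  P3: 683 mm
  → nearest: P2 (573 mm)
Q4 at (560, -182):
  P1: 840 mm
  P2: 505 mm
  P3: 619 mm
  → nearest: P2 (505 mm)
Q5 at (-338, 439):
  P1: 965 mm
  P2: 928 mm
  P3: 806 mm
  → nearest: P3 (806 mm)

Q1→P1; Q2→P2; Q3→P2; Q4→P2; Q5→P3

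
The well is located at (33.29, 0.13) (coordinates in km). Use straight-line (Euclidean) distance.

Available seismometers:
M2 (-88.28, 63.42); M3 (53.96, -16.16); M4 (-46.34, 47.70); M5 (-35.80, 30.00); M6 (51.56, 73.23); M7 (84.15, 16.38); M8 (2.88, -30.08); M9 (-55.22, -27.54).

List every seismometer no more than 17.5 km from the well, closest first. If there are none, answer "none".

Distances from (33.29, 0.13):
M2: √((-121.57)² + (63.29)²) = √(14779.2649 + 4005.6241) = 137.06 km
M3: √((20.67)² + (-16.29)²) = √(427.2489 + 265.3641) = 26.32 km
M4: √((-79.63)² + (47.57)²) = √(6340.9369 + 2262.9049) = 92.76 km
M5: √((-69.09)² + (29.87)²) = √(4773.4281 + 892.2169) = 75.27 km
M6: √((18.27)² + (73.10)²) = √(333.7929 + 5343.6100) = 75.35 km
M7: √((50.86)² + (16.25)²) = √(2586.7396 + 264.0625) = 53.39 km
M8: √((-30.41)² + (-30.21)²) = √(924.7681 + 912.6441) = 42.87 km
M9: √((-88.51)² + (-27.67)²) = √(7834.0201 + 765.6289) = 92.73 km
Threshold 17.5 km: none within range.

none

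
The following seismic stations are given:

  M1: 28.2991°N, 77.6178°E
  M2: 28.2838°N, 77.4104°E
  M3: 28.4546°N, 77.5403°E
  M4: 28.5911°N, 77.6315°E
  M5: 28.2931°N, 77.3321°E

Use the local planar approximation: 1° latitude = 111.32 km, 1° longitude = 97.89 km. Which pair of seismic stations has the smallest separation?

Pairwise distances:
M1–M2: 20.3737 km
M1–M3: 18.8997 km
M1–M4: 32.5331 km
M1–M5: 27.9751 km
M2–M3: 22.8737 km
M2–M4: 40.4805 km
M2–M5: 7.7344 km
M3–M4: 17.6237 km
M3–M5: 27.1770 km
M4–M5: 44.2656 km
Closest pair: M2–M5 at 7.7344 km.

M2 and M5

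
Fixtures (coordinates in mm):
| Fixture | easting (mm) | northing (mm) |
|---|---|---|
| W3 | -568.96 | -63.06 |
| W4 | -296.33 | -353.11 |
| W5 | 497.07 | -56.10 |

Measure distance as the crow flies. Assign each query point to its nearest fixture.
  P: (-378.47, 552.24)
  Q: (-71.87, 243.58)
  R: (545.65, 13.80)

P at (-378.47, 552.24):
  W3: √((-190.49)² + (-615.30)²) = √(36286.4401 + 378594.0900) = 644.11 mm
  W4: √((82.14)² + (-905.35)²) = √(6746.9796 + 819658.6225) = 909.07 mm
  W5: √((875.54)² + (-608.34)²) = √(766570.2916 + 370077.5556) = 1066.14 mm
  → nearest: W3 (644.11 mm)
Q at (-71.87, 243.58):
  W3: √((-497.09)² + (-306.64)²) = √(247098.4681 + 94028.0896) = 584.06 mm
  W4: √((-224.46)² + (-596.69)²) = √(50382.2916 + 356038.9561) = 637.51 mm
  W5: √((568.94)² + (-299.68)²) = √(323692.7236 + 89808.1024) = 643.04 mm
  → nearest: W3 (584.06 mm)
R at (545.65, 13.80):
  W3: √((-1114.61)² + (-76.86)²) = √(1242355.4521 + 5907.4596) = 1117.26 mm
  W4: √((-841.98)² + (-366.91)²) = √(708930.3204 + 134622.9481) = 918.45 mm
  W5: √((-48.58)² + (-69.90)²) = √(2360.0164 + 4886.0100) = 85.12 mm
  → nearest: W5 (85.12 mm)

P→W3; Q→W3; R→W5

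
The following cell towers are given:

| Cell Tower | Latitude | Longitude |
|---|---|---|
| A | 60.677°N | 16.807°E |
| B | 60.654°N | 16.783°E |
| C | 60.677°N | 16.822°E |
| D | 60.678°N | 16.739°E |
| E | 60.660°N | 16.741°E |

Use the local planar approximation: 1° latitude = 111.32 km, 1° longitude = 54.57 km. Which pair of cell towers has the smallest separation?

Pairwise distances:
A–B: 2.876 km
A–C: 0.819 km
A–D: 3.712 km
A–E: 4.069 km
B–C: 3.329 km
B–D: 3.592 km
B–E: 2.387 km
C–D: 4.531 km
C–E: 4.808 km
D–E: 2.007 km
Closest pair: A–C at 0.819 km.

A and C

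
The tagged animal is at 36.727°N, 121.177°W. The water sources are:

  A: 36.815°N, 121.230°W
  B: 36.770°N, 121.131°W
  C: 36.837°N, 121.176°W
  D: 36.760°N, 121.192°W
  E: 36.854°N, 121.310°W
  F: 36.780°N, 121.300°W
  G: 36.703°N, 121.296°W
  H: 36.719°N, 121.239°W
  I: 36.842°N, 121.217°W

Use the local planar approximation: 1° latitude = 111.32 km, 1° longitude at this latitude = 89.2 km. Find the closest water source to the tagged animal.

D

Distances from 36.727°N, 121.177°W:
A: √((0.088·111.32)² + (-0.053·89.2)²) = √(95.96475 + 22.35020) = 10.877 km
B: √((0.043·111.32)² + (0.046·89.2)²) = √(22.91307 + 16.83625) = 6.305 km
C: √((0.110·111.32)² + (0.001·89.2)²) = √(149.94492 + 0.00796) = 12.246 km
D: √((0.033·111.32)² + (-0.015·89.2)²) = √(13.49504 + 1.79024) = 3.910 km
E: √((0.127·111.32)² + (-0.133·89.2)²) = √(199.87286 + 140.74500) = 18.456 km
F: √((0.053·111.32)² + (-0.123·89.2)²) = √(34.80953 + 120.37601) = 12.457 km
G: √((-0.024·111.32)² + (-0.119·89.2)²) = √(7.13787 + 112.67398) = 10.946 km
H: √((-0.008·111.32)² + (-0.062·89.2)²) = √(0.79310 + 30.58532) = 5.602 km
I: √((0.115·111.32)² + (-0.040·89.2)²) = √(163.88608 + 12.73062) = 13.290 km
Minimum: D at 3.910 km.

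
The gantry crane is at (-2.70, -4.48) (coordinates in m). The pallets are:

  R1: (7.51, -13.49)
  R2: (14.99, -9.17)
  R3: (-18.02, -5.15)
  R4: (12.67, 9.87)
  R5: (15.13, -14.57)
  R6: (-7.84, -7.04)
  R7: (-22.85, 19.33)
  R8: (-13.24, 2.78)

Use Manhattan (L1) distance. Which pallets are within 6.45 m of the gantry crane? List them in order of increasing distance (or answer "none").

Distances from (-2.70, -4.48):
R1: |10.21| + |-9.01| = 10.21 + 9.01 = 19.22 m
R2: |17.69| + |-4.69| = 17.69 + 4.69 = 22.38 m
R3: |-15.32| + |-0.67| = 15.32 + 0.67 = 15.99 m
R4: |15.37| + |14.35| = 15.37 + 14.35 = 29.72 m
R5: |17.83| + |-10.09| = 17.83 + 10.09 = 27.92 m
R6: |-5.14| + |-2.56| = 5.14 + 2.56 = 7.70 m
R7: |-20.15| + |23.81| = 20.15 + 23.81 = 43.96 m
R8: |-10.54| + |7.26| = 10.54 + 7.26 = 17.80 m
Threshold 6.45 m: none within range.

none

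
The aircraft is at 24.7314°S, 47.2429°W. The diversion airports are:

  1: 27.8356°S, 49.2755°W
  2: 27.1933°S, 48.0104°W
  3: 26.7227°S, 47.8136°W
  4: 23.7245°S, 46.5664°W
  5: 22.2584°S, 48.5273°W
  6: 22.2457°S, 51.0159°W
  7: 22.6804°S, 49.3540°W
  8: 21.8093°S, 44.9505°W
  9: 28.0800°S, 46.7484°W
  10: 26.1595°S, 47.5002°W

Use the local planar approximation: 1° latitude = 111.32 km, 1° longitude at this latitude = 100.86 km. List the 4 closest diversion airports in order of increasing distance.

4, 10, 3, 2

Distances from 24.7314°S, 47.2429°W:
1: √((-3.1042·111.32)² + (-2.0326·100.86)²) = √(119411.398449 + 42028.294825) = 401.7956 km
2: √((-2.4619·111.32)² + (-0.7675·100.86)²) = √(75108.175431 + 5992.315841) = 284.7815 km
3: √((-1.9913·111.32)² + (-0.5707·100.86)²) = √(49138.261006 + 3313.245927) = 229.0229 km
4: √((1.0069·111.32)² + (0.6765·100.86)²) = √(12563.743955 + 4655.577167) = 131.2224 km
5: √((2.4730·111.32)² + (-1.2844·100.86)²) = √(75786.984648 + 16781.799244) = 304.2512 km
6: √((2.4857·111.32)² + (-3.7730·100.86)²) = √(76567.385888 + 144814.329585) = 470.5122 km
7: √((2.0510·111.32)² + (-2.1111·100.86)²) = √(52128.798612 + 45337.288139) = 312.1956 km
8: √((2.9221·111.32)² + (2.2924·100.86)²) = √(105812.394843 + 53458.741085) = 399.0879 km
9: √((-3.3486·111.32)² + (0.4945·100.86)²) = √(138954.604077 + 2487.542558) = 376.0880 km
10: √((-1.4281·111.32)² + (-0.2573·100.86)²) = √(25273.397828 + 673.468830) = 161.0803 km
Sorted: 4 (131.2224 km) < 10 (161.0803 km) < 3 (229.0229 km) < 2 (284.7815 km) < 5 (304.2512 km) < 7 (312.1956 km) < …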